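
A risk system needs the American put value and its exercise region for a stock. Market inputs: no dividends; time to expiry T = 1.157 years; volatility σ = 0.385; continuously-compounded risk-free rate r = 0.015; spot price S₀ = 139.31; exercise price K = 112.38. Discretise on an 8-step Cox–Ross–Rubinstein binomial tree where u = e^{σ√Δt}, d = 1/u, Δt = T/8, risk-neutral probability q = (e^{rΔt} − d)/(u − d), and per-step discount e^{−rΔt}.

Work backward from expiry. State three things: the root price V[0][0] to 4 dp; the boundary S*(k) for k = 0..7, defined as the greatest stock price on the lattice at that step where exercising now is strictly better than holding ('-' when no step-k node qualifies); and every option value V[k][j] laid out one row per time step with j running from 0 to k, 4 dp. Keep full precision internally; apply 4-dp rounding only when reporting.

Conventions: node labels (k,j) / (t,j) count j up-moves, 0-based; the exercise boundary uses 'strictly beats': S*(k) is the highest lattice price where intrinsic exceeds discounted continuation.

params: Δt=0.14463 u=1.15768 d=0.86380 q=0.47085 e^(-rΔt)=0.99783
t_8 payoffs: 69.1994 54.5089 34.8205 8.4338 0.0000 0.0000 0.0000 0.0000 0.0000
t_7: node(7,0) S=49.9891 payoff=62.3909 vs cont=62.1474 → 62.3909 [stop]  node(7,1) S=66.9959 payoff=45.3841 vs cont=45.1405 → 45.3841 [stop]  node(7,2) S=89.7888 payoff=22.5912 vs cont=22.3477 → 22.5912 [stop]  node(7,3) S=120.3360 payoff=0.0000 vs cont=4.4530 → 4.4530 [wait]  node(7,4) S=161.2757 payoff=0.0000 vs cont=0.0000 → 0.0000 [wait]  node(7,5) S=216.1437 payoff=0.0000 vs cont=0.0000 → 0.0000 [wait]  node(7,6) S=289.6784 payoff=0.0000 vs cont=0.0000 → 0.0000 [wait]  node(7,7) S=388.2305 payoff=0.0000 vs cont=0.0000 → 0.0000 [wait]  ⇒ S*(7)=89.7888
t_6: node(6,0) S=57.8711 payoff=54.5089 vs cont=54.2654 → 54.5089 [stop]  node(6,1) S=77.5595 payoff=34.8205 vs cont=34.5769 → 34.8205 [stop]  node(6,2) S=103.9462 payoff=8.4338 vs cont=14.0204 → 14.0204 [wait]  node(6,3) S=139.3100 payoff=0.0000 vs cont=2.3512 → 2.3512 [wait]  node(6,4) S=186.7049 payoff=0.0000 vs cont=0.0000 → 0.0000 [wait]  node(6,5) S=250.2242 payoff=0.0000 vs cont=0.0000 → 0.0000 [wait]  node(6,6) S=335.3535 payoff=0.0000 vs cont=0.0000 → 0.0000 [wait]  ⇒ S*(6)=77.5595
t_5: node(5,0) S=66.9959 payoff=45.3841 vs cont=45.1405 → 45.3841 [stop]  node(5,1) S=89.7888 payoff=22.5912 vs cont=24.9725 → 24.9725 [wait]  node(5,2) S=120.3360 payoff=0.0000 vs cont=8.5075 → 8.5075 [wait]  node(5,3) S=161.2757 payoff=0.0000 vs cont=1.2414 → 1.2414 [wait]  node(5,4) S=216.1437 payoff=0.0000 vs cont=0.0000 → 0.0000 [wait]  node(5,5) S=289.6784 payoff=0.0000 vs cont=0.0000 → 0.0000 [wait]  ⇒ S*(5)=66.9959
t_4: node(4,0) S=77.5595 payoff=34.8205 vs cont=35.6957 → 35.6957 [wait]  node(4,1) S=103.9462 payoff=8.4338 vs cont=17.1826 → 17.1826 [wait]  node(4,2) S=139.3100 payoff=0.0000 vs cont=5.0752 → 5.0752 [wait]  node(4,3) S=186.7049 payoff=0.0000 vs cont=0.6555 → 0.6555 [wait]  node(4,4) S=250.2242 payoff=0.0000 vs cont=0.0000 → 0.0000 [wait]  ⇒ S*(4)=-
t_3: node(3,0) S=89.7888 payoff=22.5912 vs cont=26.9203 → 26.9203 [wait]  node(3,1) S=120.3360 payoff=0.0000 vs cont=11.4569 → 11.4569 [wait]  node(3,2) S=161.2757 payoff=0.0000 vs cont=2.9877 → 2.9877 [wait]  node(3,3) S=216.1437 payoff=0.0000 vs cont=0.3461 → 0.3461 [wait]  ⇒ S*(3)=-
t_2: node(2,0) S=103.9462 payoff=8.4338 vs cont=19.5968 → 19.5968 [wait]  node(2,1) S=139.3100 payoff=0.0000 vs cont=7.4530 → 7.4530 [wait]  node(2,2) S=186.7049 payoff=0.0000 vs cont=1.7401 → 1.7401 [wait]  ⇒ S*(2)=-
t_1: node(1,0) S=120.3360 payoff=0.0000 vs cont=13.8488 → 13.8488 [wait]  node(1,1) S=161.2757 payoff=0.0000 vs cont=4.7527 → 4.7527 [wait]  ⇒ S*(1)=-
t_0: node(0,0) S=139.3100 payoff=0.0000 vs cont=9.5452 → 9.5452 [wait]  ⇒ S*(0)=-

price = 9.5452
boundary = - - - - - 66.9959 77.5595 89.7888
tree:
9.5452
13.8488 4.7527
19.5968 7.4530 1.7401
26.9203 11.4569 2.9877 0.3461
35.6957 17.1826 5.0752 0.6555 0.0000
45.3841 24.9725 8.5075 1.2414 0.0000 0.0000
54.5089 34.8205 14.0204 2.3512 0.0000 0.0000 0.0000
62.3909 45.3841 22.5912 4.4530 0.0000 0.0000 0.0000 0.0000
69.1994 54.5089 34.8205 8.4338 0.0000 0.0000 0.0000 0.0000 0.0000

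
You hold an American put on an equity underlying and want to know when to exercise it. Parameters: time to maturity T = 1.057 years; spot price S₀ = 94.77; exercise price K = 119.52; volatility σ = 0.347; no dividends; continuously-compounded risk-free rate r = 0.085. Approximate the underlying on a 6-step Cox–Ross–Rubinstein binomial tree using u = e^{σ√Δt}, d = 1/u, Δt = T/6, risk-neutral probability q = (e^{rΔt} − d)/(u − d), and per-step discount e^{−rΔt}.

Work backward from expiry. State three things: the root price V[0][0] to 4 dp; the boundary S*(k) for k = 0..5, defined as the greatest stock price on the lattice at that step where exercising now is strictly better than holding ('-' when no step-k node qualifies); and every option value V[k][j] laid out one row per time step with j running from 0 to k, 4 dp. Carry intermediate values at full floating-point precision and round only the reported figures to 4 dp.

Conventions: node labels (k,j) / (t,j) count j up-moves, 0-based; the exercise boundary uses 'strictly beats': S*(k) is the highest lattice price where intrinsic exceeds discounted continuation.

params: Δt=0.17617 u=1.15678 d=0.86447 q=0.51526 e^(-rΔt)=0.98514
t_6 payoffs: 79.9690 66.5949 48.6983 24.7500 0.0000 0.0000 0.0000
t_5: node(5,0) S=45.7520 payoff=73.7680 vs cont=71.9916 → 73.7680 [stop]  node(5,1) S=61.2230 payoff=58.2970 vs cont=56.5207 → 58.2970 [stop]  node(5,2) S=81.9254 payoff=37.5946 vs cont=35.8182 → 37.5946 [stop]  node(5,3) S=109.6284 payoff=9.8916 vs cont=11.8189 → 11.8189 [wait]  node(5,4) S=146.6991 payoff=0.0000 vs cont=0.0000 → 0.0000 [wait]  node(5,5) S=196.3052 payoff=0.0000 vs cont=0.0000 → 0.0000 [wait]  ⇒ S*(5)=81.9254
t_4: node(4,0) S=52.9251 payoff=66.5949 vs cont=64.8185 → 66.5949 [stop]  node(4,1) S=70.8217 payoff=48.6983 vs cont=46.9219 → 48.6983 [stop]  node(4,2) S=94.7700 payoff=24.7500 vs cont=23.9519 → 24.7500 [stop]  node(4,3) S=126.8164 payoff=0.0000 vs cont=5.6439 → 5.6439 [wait]  node(4,4) S=169.6992 payoff=0.0000 vs cont=0.0000 → 0.0000 [wait]  ⇒ S*(4)=94.7700
t_3: node(3,0) S=61.2230 payoff=58.2970 vs cont=56.5207 → 58.2970 [stop]  node(3,1) S=81.9254 payoff=37.5946 vs cont=35.8182 → 37.5946 [stop]  node(3,2) S=109.6284 payoff=9.8916 vs cont=14.6838 → 14.6838 [wait]  node(3,3) S=146.6991 payoff=0.0000 vs cont=2.6951 → 2.6951 [wait]  ⇒ S*(3)=81.9254
t_2: node(2,0) S=70.8217 payoff=48.6983 vs cont=46.9219 → 48.6983 [stop]  node(2,1) S=94.7700 payoff=24.7500 vs cont=25.4062 → 25.4062 [wait]  node(2,2) S=126.8164 payoff=0.0000 vs cont=8.3800 → 8.3800 [wait]  ⇒ S*(2)=70.8217
t_1: node(1,0) S=81.9254 payoff=37.5946 vs cont=36.1513 → 37.5946 [stop]  node(1,1) S=109.6284 payoff=9.8916 vs cont=16.3860 → 16.3860 [wait]  ⇒ S*(1)=81.9254
t_0: node(0,0) S=94.7700 payoff=24.7500 vs cont=26.2702 → 26.2702 [wait]  ⇒ S*(0)=-

price = 26.2702
boundary = - 81.9254 70.8217 81.9254 94.7700 81.9254
tree:
26.2702
37.5946 16.3860
48.6983 25.4062 8.3800
58.2970 37.5946 14.6838 2.6951
66.5949 48.6983 24.7500 5.6439 0.0000
73.7680 58.2970 37.5946 11.8189 0.0000 0.0000
79.9690 66.5949 48.6983 24.7500 0.0000 0.0000 0.0000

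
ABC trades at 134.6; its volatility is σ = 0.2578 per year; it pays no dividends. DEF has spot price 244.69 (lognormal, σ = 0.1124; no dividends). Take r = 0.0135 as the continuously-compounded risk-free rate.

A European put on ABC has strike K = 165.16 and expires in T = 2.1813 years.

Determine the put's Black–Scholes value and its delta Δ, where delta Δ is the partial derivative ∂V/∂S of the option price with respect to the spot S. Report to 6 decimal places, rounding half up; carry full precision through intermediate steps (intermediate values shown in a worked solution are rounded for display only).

σ√T = 0.2578·√2.1813 = 0.380751
d₁ = (ln(S/K) + (r+σ²/2)T) / (σ√T) = (ln(134.6/165.16) + (0.0135+0.2578²/2)·2.1813) / 0.380751 = (-0.204607 + 0.101933) / 0.380751 = -0.269663
d₂ = d₁ − σ√T = -0.269663 − 0.380751 = -0.650413
e^{−rT} = 0.970982
N(−d₁) = 0.606290,  N(−d₂) = 0.742287
Put price V = K·e^{−rT}·N(−d₂) − S·N(−d₁) = 119.038658 − 81.606648 = 37.432010
Δ = −N(−d₁) = -0.606290

price = 37.432010
Δ = -0.606290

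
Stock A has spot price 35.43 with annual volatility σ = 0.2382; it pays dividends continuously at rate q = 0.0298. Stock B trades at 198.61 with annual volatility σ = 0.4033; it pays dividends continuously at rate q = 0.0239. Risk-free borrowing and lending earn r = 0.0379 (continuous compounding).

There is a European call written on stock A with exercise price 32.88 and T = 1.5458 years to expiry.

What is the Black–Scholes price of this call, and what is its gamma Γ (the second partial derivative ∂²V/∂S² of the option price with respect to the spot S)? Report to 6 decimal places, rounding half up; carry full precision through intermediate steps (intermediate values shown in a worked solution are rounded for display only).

σ√T = 0.2382·√1.5458 = 0.296155
d₁ = (ln(S/K) + (r−q+σ²/2)T) / (σ√T) = (ln(35.43/32.88) + (0.0379−0.0298+0.2382²/2)·1.5458) / 0.296155 = (0.074694 + 0.056375) / 0.296155 = 0.442570
d₂ = d₁ − σ√T = 0.442570 − 0.296155 = 0.146415
e^{−rT} = 0.943097
e^{−qT} = 0.954980
N(d₁) = 0.670962,  N(d₂) = 0.558203
Call price V = S·e^{−qT}·N(d₁) − K·e^{−rT}·N(d₂) = 22.701946 − 17.309346 = 5.392600
φ(d₁) = (1/√(2π))·e^{−d₁²/2} = 0.361724
Γ = e^{−qT}·φ(d₁) / (S·σ·√T) = 0.032922

price = 5.392600
Γ = 0.032922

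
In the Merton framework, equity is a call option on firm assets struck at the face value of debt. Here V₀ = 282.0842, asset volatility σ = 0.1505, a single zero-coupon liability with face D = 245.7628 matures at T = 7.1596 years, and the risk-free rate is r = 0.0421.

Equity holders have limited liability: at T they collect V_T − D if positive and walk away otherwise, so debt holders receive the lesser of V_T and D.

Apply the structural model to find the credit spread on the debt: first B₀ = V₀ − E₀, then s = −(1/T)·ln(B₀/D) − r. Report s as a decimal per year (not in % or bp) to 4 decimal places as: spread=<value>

Apply the equity-as-call identities (strike 245.7628, horizon 7.1596 years):
d₁ = [ln(V₀/D) + (r + σ²/2)T] / (σ√T)
   = [ln(282.0842/245.7628) + (0.0421 + 0.5·0.1505²)·7.1596] / (0.1505·√7.1596)
   = [0.137839 + 0.382503] / 0.402699 = 1.292134
d₂ = d₁ − σ√T = 1.292134 − 0.402699 = 0.889434
N(d₁) = 0.901845,  N(d₂) = 0.813115,  e^(−rT) = 0.739768
E₀ = V₀·N(d₁) − D·e^(−rT)·N(d₂)
   = 282.0842·0.901845 − 245.7628·0.739768·0.813115 = 106.565781
B₀ = V₀ − E₀ = 282.0842 − 106.565781 = 175.518419
spread = −(1/T)·ln(B₀/D) − r = −(1/7.1596)·ln(175.518419/245.7628) − 0.0421 = 0.00491699

spread=0.0049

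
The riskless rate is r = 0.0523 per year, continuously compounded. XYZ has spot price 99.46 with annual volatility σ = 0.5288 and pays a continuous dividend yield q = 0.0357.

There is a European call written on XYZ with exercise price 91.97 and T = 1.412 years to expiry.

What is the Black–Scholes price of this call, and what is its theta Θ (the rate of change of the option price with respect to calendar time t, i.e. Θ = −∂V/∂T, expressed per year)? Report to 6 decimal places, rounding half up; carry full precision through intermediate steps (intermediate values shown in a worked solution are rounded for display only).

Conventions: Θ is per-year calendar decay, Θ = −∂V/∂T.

price = 27.049003
Θ = -7.152922

σ√T = 0.5288·√1.412 = 0.628360
d₁ = (ln(S/K) + (r−q+σ²/2)T) / (σ√T) = (ln(99.46/91.97) + (0.0523−0.0357+0.5288²/2)·1.412) / 0.628360 = (0.078293 + 0.220858) / 0.628360 = 0.476081
d₂ = d₁ − σ√T = 0.476081 − 0.628360 = -0.152279
e^{−rT} = 0.928813
e^{−qT} = 0.950841
N(d₁) = 0.682992,  N(d₂) = 0.439483
Call price V = S·e^{−qT}·N(d₁) − K·e^{−rT}·N(d₂) = 64.590978 − 37.541975 = 27.049003
φ(d₁) = (1/√(2π))·e^{−d₁²/2} = 0.356199
Θ = −S·e^{−qT}·φ(d₁)·σ/(2√T) + q·S·e^{−qT}·N(d₁) − r·K·e^{−rT}·N(d₂) = −7.495375 + 2.305898 − 1.963445 = -7.152922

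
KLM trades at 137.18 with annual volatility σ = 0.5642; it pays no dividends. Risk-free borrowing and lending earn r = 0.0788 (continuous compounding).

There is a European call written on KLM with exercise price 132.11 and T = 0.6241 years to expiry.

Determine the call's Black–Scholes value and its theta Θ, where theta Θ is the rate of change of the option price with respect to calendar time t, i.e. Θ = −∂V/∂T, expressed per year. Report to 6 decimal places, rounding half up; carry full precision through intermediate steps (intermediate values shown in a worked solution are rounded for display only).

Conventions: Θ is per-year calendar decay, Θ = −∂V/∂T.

σ√T = 0.5642·√0.6241 = 0.445718
d₁ = (ln(S/K) + (r+σ²/2)T) / (σ√T) = (ln(137.18/132.11) + (0.0788+0.5642²/2)·0.6241) / 0.445718 = (0.037659 + 0.148511) / 0.445718 = 0.417686
d₂ = d₁ − σ√T = 0.417686 − 0.445718 = -0.028032
e^{−rT} = 0.952011
N(d₁) = 0.661912,  N(d₂) = 0.488818
Call price V = S·N(d₁) − K·e^{−rT}·N(d₂) = 90.801062 − 61.478763 = 29.322299
φ(d₁) = (1/√(2π))·e^{−d₁²/2} = 0.365617
Θ = −S·φ(d₁)·σ/(2√T) − r·K·e^{−rT}·N(d₂) = −17.909890 − 4.844527 = -22.754417

price = 29.322299
Θ = -22.754417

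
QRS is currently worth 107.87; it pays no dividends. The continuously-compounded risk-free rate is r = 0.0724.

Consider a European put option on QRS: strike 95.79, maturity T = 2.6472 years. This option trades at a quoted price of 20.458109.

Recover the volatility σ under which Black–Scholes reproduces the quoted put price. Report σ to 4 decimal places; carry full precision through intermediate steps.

At σ = 0.5653 the Black–Scholes value reproduces the quote:
σ√T = 0.5653·√2.6472 = 0.919755
d₁ = (ln(S/K) + (r+σ²/2)T) / (σ√T) = (ln(107.87/95.79) + (0.0724+0.5653²/2)·2.6472) / 0.919755 = (0.118769 + 0.614632) / 0.919755 = 0.797387
d₂ = d₁ − σ√T = 0.797387 − 0.919755 = -0.122369
e^{−rT} = 0.825590
N(−d₁) = 0.212613,  N(−d₂) = 0.548696
V = K·e^{−rT}·N(−d₂) − S·N(−d₁) = 43.392697 − 22.934588 = 20.458109 (equal to the quote); since ∂V/∂σ > 0 for all σ, the implied volatility is unique

sigma = 0.5653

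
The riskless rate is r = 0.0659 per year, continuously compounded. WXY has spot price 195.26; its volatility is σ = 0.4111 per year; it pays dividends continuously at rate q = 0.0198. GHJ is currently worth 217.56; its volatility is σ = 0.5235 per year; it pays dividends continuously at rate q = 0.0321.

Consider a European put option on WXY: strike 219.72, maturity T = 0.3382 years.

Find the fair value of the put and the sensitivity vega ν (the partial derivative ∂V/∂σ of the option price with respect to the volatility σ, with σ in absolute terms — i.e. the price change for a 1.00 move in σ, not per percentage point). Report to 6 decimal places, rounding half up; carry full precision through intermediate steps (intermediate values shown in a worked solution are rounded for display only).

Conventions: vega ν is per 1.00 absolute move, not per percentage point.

price = 31.658692
ν = 42.902310

σ√T = 0.4111·√0.3382 = 0.239075
d₁ = (ln(S/K) + (r−q+σ²/2)T) / (σ√T) = (ln(195.26/219.72) + (0.0659−0.0198+0.4111²/2)·0.3382) / 0.239075 = (-0.118022 + 0.044169) / 0.239075 = -0.308909
d₂ = d₁ − σ√T = -0.308909 − 0.239075 = -0.547984
e^{−rT} = 0.977959
e^{−qT} = 0.993326
N(−d₁) = 0.621305,  N(−d₂) = 0.708149
Put price V = K·e^{−rT}·N(−d₂) − S·e^{−qT}·N(−d₁) = 152.165004 − 120.506312 = 31.658692
φ(d₁) = (1/√(2π))·e^{−d₁²/2} = 0.380355
ν = S·e^{−qT}·φ(d₁)·√T = 42.902310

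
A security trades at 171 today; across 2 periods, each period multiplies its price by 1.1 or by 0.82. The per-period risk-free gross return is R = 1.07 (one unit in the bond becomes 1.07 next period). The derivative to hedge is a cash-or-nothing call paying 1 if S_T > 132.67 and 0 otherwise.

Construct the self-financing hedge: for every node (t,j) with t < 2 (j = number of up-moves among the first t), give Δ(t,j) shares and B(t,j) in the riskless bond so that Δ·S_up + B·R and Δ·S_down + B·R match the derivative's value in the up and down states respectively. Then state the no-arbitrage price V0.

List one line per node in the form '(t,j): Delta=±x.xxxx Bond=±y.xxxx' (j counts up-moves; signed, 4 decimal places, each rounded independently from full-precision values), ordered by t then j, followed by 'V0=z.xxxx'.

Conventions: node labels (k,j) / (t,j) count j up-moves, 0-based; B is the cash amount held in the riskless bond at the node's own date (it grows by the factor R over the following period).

No-arbitrage ⇒ martingale measure with p* = (R−d)/(u−d) = 0.8929.
Payoffs at expiry: V(2,0)=0.0000, V(2,1)=1.0000, V(2,2)=1.0000
  t=1,j=0: stock 140.2200 → up 154.2420 (V=1.0000), down 114.9804 (V=0.0000). Price 0.8344; hedge Δ=0.0255, bond B=-2.7370.
  t=1,j=1: stock 188.1000 → up 206.9100 (V=1.0000), down 154.2420 (V=1.0000). Price 0.9346; hedge Δ=0.0000, bond B=0.9346.
  t=0,j=0: stock 171.0000 → up 188.1000 (V=0.9346), down 140.2200 (V=0.8344). Price 0.8634; hedge Δ=0.0021, bond B=0.5058.
Verification: the root portfolio costs Δ(0,0)·S0 + B(0,0) = 0.8634, matching V0.

(0,0): Delta=0.0021 Bond=0.5058
(1,0): Delta=0.0255 Bond=-2.7370
(1,1): Delta=0.0000 Bond=0.9346
V0=0.8634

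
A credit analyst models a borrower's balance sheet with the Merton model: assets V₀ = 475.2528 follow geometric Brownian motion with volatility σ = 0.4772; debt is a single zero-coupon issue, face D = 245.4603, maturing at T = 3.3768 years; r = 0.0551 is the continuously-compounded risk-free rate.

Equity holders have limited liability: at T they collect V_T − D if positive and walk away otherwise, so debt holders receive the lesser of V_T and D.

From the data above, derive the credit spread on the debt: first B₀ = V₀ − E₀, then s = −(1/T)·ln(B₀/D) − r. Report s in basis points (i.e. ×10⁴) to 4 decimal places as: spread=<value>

spread=352.1759

Apply the equity-as-call identities (strike 245.4603, horizon 3.3768 years):
d₁ = [ln(V₀/D) + (r + σ²/2)T] / (σ√T)
   = [ln(475.2528/245.4603) + (0.0551 + 0.5·0.4772²)·3.3768] / (0.4772·√3.3768)
   = [0.660712 + 0.570544] / 0.876906 = 1.404090
d₂ = d₁ − σ√T = 1.404090 − 0.876906 = 0.527184
N(d₁) = 0.919854,  N(d₂) = 0.700967,  e^(−rT) = 0.830222
E₀ = V₀·N(d₁) − D·e^(−rT)·N(d₂)
   = 475.2528·0.919854 − 245.4603·0.830222·0.700967 = 294.315461
B₀ = V₀ − E₀ = 475.2528 − 294.315461 = 180.937339
spread = −(1/T)·ln(B₀/D) − r = −(1/3.3768)·ln(180.937339/245.4603) − 0.0551 = 0.03521759
in basis points: 0.03521759 × 10⁴ = 352.1759 bp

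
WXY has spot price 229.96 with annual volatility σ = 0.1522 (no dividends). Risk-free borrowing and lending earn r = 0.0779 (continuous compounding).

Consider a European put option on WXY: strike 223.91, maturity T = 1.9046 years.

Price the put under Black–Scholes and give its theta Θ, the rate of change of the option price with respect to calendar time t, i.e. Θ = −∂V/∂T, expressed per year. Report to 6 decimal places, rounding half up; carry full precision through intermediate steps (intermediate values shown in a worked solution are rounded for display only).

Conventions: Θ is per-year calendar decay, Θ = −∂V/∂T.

price = 4.998209
Θ = 0.249797

σ√T = 0.1522·√1.9046 = 0.210047
d₁ = (ln(S/K) + (r+σ²/2)T) / (σ√T) = (ln(229.96/223.91) + (0.0779+0.1522²/2)·1.9046) / 0.210047 = (0.026661 + 0.170428) / 0.210047 = 0.938311
d₂ = d₁ − σ√T = 0.938311 − 0.210047 = 0.728264
e^{−rT} = 0.862114
N(−d₁) = 0.174042,  N(−d₂) = 0.233226
Put price V = K·e^{−rT}·N(−d₂) − S·N(−d₁) = 45.020984 − 40.022775 = 4.998209
φ(d₁) = (1/√(2π))·e^{−d₁²/2} = 0.256878
Θ = −S·φ(d₁)·σ/(2√T) + r·K·e^{−rT}·N(−d₂) = −3.257338 + 3.507135 = 0.249797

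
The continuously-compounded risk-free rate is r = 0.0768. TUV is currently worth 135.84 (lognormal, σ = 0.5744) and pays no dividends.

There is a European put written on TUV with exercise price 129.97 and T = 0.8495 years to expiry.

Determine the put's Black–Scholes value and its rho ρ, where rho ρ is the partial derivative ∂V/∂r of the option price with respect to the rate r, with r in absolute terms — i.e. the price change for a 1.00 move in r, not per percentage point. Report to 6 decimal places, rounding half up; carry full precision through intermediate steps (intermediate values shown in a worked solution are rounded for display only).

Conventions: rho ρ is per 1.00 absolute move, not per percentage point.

price = 20.407992
ρ = -54.111543

σ√T = 0.5744·√0.8495 = 0.529415
d₁ = (ln(S/K) + (r+σ²/2)T) / (σ√T) = (ln(135.84/129.97) + (0.0768+0.5744²/2)·0.8495) / 0.529415 = (0.044174 + 0.205382) / 0.529415 = 0.471380
d₂ = d₁ − σ√T = 0.471380 − 0.529415 = -0.058035
e^{−rT} = 0.936841
N(−d₁) = 0.318685,  N(−d₂) = 0.523139
Put price V = K·e^{−rT}·N(−d₂) − S·N(−d₁) = 63.698108 − 43.290117 = 20.407992
ρ = −K·T·e^{−rT}·N(−d₂) = -54.111543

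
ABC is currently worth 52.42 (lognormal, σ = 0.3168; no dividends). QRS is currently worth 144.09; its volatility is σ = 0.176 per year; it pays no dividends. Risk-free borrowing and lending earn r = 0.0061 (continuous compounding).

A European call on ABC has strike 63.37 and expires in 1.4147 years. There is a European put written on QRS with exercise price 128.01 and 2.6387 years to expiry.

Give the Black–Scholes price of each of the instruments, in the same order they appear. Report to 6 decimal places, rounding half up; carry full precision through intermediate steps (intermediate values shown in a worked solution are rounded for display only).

[ABC call K=63.37]
σ√T = 0.3168·√1.4147 = 0.376806
d₁ = (ln(S/K) + (r+σ²/2)T) / (σ√T) = (ln(52.42/63.37) + (0.0061+0.3168²/2)·1.4147) / 0.376806 = (-0.189702 + 0.079621) / 0.376806 = -0.292144
d₂ = d₁ − σ√T = -0.292144 − 0.376806 = -0.668950
e^{−rT} = 0.991407
N(d₁) = 0.385088,  N(d₂) = 0.251764
price = S·N(d₁) − K·e^{−rT}·N(d₂) = 20.186328 − 15.817187 = 4.369142
[QRS put K=128.01]
σ√T = 0.176·√2.6387 = 0.285896
d₁ = (ln(S/K) + (r+σ²/2)T) / (σ√T) = (ln(144.09/128.01) + (0.0061+0.176²/2)·2.6387) / 0.285896 = (0.118330 + 0.056964) / 0.285896 = 0.613140
d₂ = d₁ − σ√T = 0.613140 − 0.285896 = 0.327244
e^{−rT} = 0.984033
N(−d₁) = 0.269892,  N(−d₂) = 0.371742
price = K·e^{−rT}·N(−d₂) − S·N(−d₁) = 46.826835 − 38.888745 = 7.938090

price(ABC call K=63.37) = 4.369142
price(QRS put K=128.01) = 7.938090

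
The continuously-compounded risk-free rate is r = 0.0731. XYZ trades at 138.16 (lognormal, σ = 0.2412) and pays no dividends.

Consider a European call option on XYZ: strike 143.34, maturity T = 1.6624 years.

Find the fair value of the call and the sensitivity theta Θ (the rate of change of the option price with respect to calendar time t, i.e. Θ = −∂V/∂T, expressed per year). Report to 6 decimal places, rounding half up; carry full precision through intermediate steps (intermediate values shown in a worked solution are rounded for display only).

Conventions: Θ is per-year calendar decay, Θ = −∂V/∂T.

price = 22.588584
Θ = -9.775870

σ√T = 0.2412·√1.6624 = 0.310989
d₁ = (ln(S/K) + (r+σ²/2)T) / (σ√T) = (ln(138.16/143.34) + (0.0731+0.2412²/2)·1.6624) / 0.310989 = (-0.036807 + 0.169879) / 0.310989 = 0.427898
d₂ = d₁ − σ√T = 0.427898 − 0.310989 = 0.116909
e^{−rT} = 0.885572
N(d₁) = 0.665637,  N(d₂) = 0.546534
Call price V = S·N(d₁) − K·e^{−rT}·N(d₂) = 91.964442 − 69.375858 = 22.588584
φ(d₁) = (1/√(2π))·e^{−d₁²/2} = 0.364042
Θ = −S·φ(d₁)·σ/(2√T) − r·K·e^{−rT}·N(d₂) = −4.704495 − 5.071375 = -9.775870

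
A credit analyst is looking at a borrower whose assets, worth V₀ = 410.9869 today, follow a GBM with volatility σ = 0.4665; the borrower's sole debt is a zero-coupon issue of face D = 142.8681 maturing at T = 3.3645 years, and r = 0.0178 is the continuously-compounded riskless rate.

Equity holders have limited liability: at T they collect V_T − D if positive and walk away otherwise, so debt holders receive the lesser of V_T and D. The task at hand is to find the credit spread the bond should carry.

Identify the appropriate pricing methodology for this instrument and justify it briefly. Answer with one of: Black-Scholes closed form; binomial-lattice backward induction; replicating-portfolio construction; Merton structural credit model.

Key observation: the asked-for credit quantity lives on the firm's capital structure — asset value, asset volatility, debt face 142.8681 — which is the structural model's domain.

framework: Merton structural credit model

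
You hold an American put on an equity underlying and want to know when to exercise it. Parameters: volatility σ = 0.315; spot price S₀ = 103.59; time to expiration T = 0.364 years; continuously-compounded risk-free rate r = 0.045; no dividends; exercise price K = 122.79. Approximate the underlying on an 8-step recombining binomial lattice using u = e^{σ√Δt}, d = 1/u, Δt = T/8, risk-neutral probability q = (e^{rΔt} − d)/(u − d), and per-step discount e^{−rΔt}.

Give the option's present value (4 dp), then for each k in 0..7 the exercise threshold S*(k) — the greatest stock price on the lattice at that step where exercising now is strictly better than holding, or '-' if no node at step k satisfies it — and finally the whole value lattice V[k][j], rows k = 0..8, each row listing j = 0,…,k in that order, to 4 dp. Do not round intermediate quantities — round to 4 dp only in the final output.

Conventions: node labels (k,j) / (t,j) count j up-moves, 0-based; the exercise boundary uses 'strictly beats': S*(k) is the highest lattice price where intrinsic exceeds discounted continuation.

params: Δt=0.04550 u=1.06950 d=0.93502 q=0.49845 e^(-rΔt)=0.99795
t_8 payoffs: 62.2741 53.5700 43.6140 32.2260 19.2000 4.3005 0.0000 0.0000 0.0000
t_7: node(7,0) S=64.7218 payoff=58.0682 vs cont=57.8170 → 58.0682 [stop]  node(7,1) S=74.0308 payoff=48.7592 vs cont=48.5080 → 48.7592 [stop]  node(7,2) S=84.6788 payoff=38.1112 vs cont=37.8600 → 38.1112 [stop]  node(7,3) S=96.8583 payoff=25.9317 vs cont=25.6806 → 25.9317 [stop]  node(7,4) S=110.7896 payoff=12.0004 vs cont=11.7493 → 12.0004 [stop]  node(7,5) S=126.7246 payoff=0.0000 vs cont=2.1525 → 2.1525 [wait]  node(7,6) S=144.9516 payoff=0.0000 vs cont=0.0000 → 0.0000 [wait]  node(7,7) S=165.8002 payoff=0.0000 vs cont=0.0000 → 0.0000 [wait]  ⇒ S*(7)=110.7896
t_6: node(6,0) S=69.2200 payoff=53.5700 vs cont=53.3188 → 53.5700 [stop]  node(6,1) S=79.1760 payoff=43.6140 vs cont=43.3628 → 43.6140 [stop]  node(6,2) S=90.5640 payoff=32.2260 vs cont=31.9748 → 32.2260 [stop]  node(6,3) S=103.5900 payoff=19.2000 vs cont=18.9488 → 19.2000 [stop]  node(6,4) S=118.4895 payoff=4.3005 vs cont=7.0772 → 7.0772 [wait]  node(6,5) S=135.5320 payoff=0.0000 vs cont=1.0774 → 1.0774 [wait]  node(6,6) S=155.0258 payoff=0.0000 vs cont=0.0000 → 0.0000 [wait]  ⇒ S*(6)=103.5900
t_5: node(5,0) S=74.0308 payoff=48.7592 vs cont=48.5080 → 48.7592 [stop]  node(5,1) S=84.6788 payoff=38.1112 vs cont=37.8600 → 38.1112 [stop]  node(5,2) S=96.8583 payoff=25.9317 vs cont=25.6806 → 25.9317 [stop]  node(5,3) S=110.7896 payoff=12.0004 vs cont=13.1305 → 13.1305 [wait]  node(5,4) S=126.7246 payoff=0.0000 vs cont=4.0783 → 4.0783 [wait]  node(5,5) S=144.9516 payoff=0.0000 vs cont=0.5393 → 0.5393 [wait]  ⇒ S*(5)=96.8583
t_4: node(4,0) S=79.1760 payoff=43.6140 vs cont=43.3628 → 43.6140 [stop]  node(4,1) S=90.5640 payoff=32.2260 vs cont=31.9748 → 32.2260 [stop]  node(4,2) S=103.5900 payoff=19.2000 vs cont=19.5110 → 19.5110 [wait]  node(4,3) S=118.4895 payoff=4.3005 vs cont=8.6008 → 8.6008 [wait]  node(4,4) S=135.5320 payoff=0.0000 vs cont=2.3095 → 2.3095 [wait]  ⇒ S*(4)=90.5640
t_3: node(3,0) S=84.6788 payoff=38.1112 vs cont=37.8600 → 38.1112 [stop]  node(3,1) S=96.8583 payoff=25.9317 vs cont=25.8352 → 25.9317 [stop]  node(3,2) S=110.7896 payoff=12.0004 vs cont=14.0440 → 14.0440 [wait]  node(3,3) S=126.7246 payoff=0.0000 vs cont=5.4537 → 5.4537 [wait]  ⇒ S*(3)=96.8583
t_2: node(2,0) S=90.5640 payoff=32.2260 vs cont=31.9748 → 32.2260 [stop]  node(2,1) S=103.5900 payoff=19.2000 vs cont=19.9654 → 19.9654 [wait]  node(2,2) S=118.4895 payoff=4.3005 vs cont=9.7422 → 9.7422 [wait]  ⇒ S*(2)=90.5640
t_1: node(1,0) S=96.8583 payoff=25.9317 vs cont=26.0613 → 26.0613 [wait]  node(1,1) S=110.7896 payoff=12.0004 vs cont=14.8393 → 14.8393 [wait]  ⇒ S*(1)=-
t_0: node(0,0) S=103.5900 payoff=19.2000 vs cont=20.4258 → 20.4258 [wait]  ⇒ S*(0)=-

price = 20.4258
boundary = - - 90.5640 96.8583 90.5640 96.8583 103.5900 110.7896
tree:
20.4258
26.0613 14.8393
32.2260 19.9654 9.7422
38.1112 25.9317 14.0440 5.4537
43.6140 32.2260 19.5110 8.6008 2.3095
48.7592 38.1112 25.9317 13.1305 4.0783 0.5393
53.5700 43.6140 32.2260 19.2000 7.0772 1.0774 0.0000
58.0682 48.7592 38.1112 25.9317 12.0004 2.1525 0.0000 0.0000
62.2741 53.5700 43.6140 32.2260 19.2000 4.3005 0.0000 0.0000 0.0000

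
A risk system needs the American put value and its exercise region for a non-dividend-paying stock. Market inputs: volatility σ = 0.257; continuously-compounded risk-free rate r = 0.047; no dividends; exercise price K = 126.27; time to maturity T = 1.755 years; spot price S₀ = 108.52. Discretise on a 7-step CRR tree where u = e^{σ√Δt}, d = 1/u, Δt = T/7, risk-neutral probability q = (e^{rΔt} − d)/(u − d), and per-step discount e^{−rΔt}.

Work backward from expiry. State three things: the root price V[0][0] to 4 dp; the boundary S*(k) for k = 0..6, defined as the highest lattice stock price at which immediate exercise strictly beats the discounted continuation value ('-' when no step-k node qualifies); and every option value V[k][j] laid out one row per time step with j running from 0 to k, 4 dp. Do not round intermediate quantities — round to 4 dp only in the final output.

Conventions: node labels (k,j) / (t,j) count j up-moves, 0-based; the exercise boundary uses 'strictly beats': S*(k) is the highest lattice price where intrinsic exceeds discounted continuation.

Δt=0.25071  u=1.13733  d=0.87925  q=0.51380  discount=0.98829
step 7 (expiry): payoffs max(K−S,0) = 82.1836 69.2434 52.5050 30.8535 2.8469 0.0000 0.0000 0.0000
step 6: (k=6,j=0): S=50.1407, K−S=76.1293, hold=74.6501 ⇒ V=76.1293 exercise | (k=6,j=1): S=64.8580, K−S=61.4120, hold=59.9328 ⇒ V=61.4120 exercise | (k=6,j=2): S=83.8951, K−S=42.3749, hold=40.8957 ⇒ V=42.3749 exercise | (k=6,j=3): S=108.5200, K−S=17.7500, hold=16.2708 ⇒ V=17.7500 exercise | (k=6,j=4): S=140.3727, K−S=0.0000, hold=1.3680 ⇒ V=1.3680 continue | (k=6,j=5): S=181.5749, K−S=0.0000, hold=0.0000 ⇒ V=0.0000 continue | (k=6,j=6): S=234.8707, K−S=0.0000, hold=0.0000 ⇒ V=0.0000 continue  boundary S*=108.5200
step 5: (k=5,j=0): S=57.0266, K−S=69.2434, hold=67.7643 ⇒ V=69.2434 exercise | (k=5,j=1): S=73.7650, K−S=52.5050, hold=51.0258 ⇒ V=52.5050 exercise | (k=5,j=2): S=95.4165, K−S=30.8535, hold=29.3744 ⇒ V=30.8535 exercise | (k=5,j=3): S=123.4231, K−S=2.8469, hold=9.2235 ⇒ V=9.2235 continue | (k=5,j=4): S=159.6501, K−S=0.0000, hold=0.6573 ⇒ V=0.6573 continue | (k=5,j=5): S=206.5106, K−S=0.0000, hold=0.0000 ⇒ V=0.0000 continue  boundary S*=95.4165
step 4: (k=4,j=0): S=64.8580, K−S=61.4120, hold=59.9328 ⇒ V=61.4120 exercise | (k=4,j=1): S=83.8951, K−S=42.3749, hold=40.8957 ⇒ V=42.3749 exercise | (k=4,j=2): S=108.5200, K−S=17.7500, hold=19.5088 ⇒ V=19.5088 continue | (k=4,j=3): S=140.3727, K−S=0.0000, hold=4.7657 ⇒ V=4.7657 continue | (k=4,j=4): S=181.5749, K−S=0.0000, hold=0.3158 ⇒ V=0.3158 continue  boundary S*=83.8951
step 3: (k=3,j=0): S=73.7650, K−S=52.5050, hold=51.0258 ⇒ V=52.5050 exercise | (k=3,j=1): S=95.4165, K−S=30.8535, hold=30.2674 ⇒ V=30.8535 exercise | (k=3,j=2): S=123.4231, K−S=2.8469, hold=11.7939 ⇒ V=11.7939 continue | (k=3,j=3): S=159.6501, K−S=0.0000, hold=2.4503 ⇒ V=2.4503 continue  boundary S*=95.4165
step 2: (k=2,j=0): S=83.8951, K−S=42.3749, hold=40.8957 ⇒ V=42.3749 exercise | (k=2,j=1): S=108.5200, K−S=17.7500, hold=20.8140 ⇒ V=20.8140 continue | (k=2,j=2): S=140.3727, K−S=0.0000, hold=6.9112 ⇒ V=6.9112 continue  boundary S*=83.8951
step 1: (k=1,j=0): S=95.4165, K−S=30.8535, hold=30.9302 ⇒ V=30.9302 continue | (k=1,j=1): S=123.4231, K−S=2.8469, hold=13.5106 ⇒ V=13.5106 continue  boundary S*=-
step 0: (k=0,j=0): S=108.5200, K−S=17.7500, hold=21.7225 ⇒ V=21.7225 continue  boundary S*=-

price = 21.7225
boundary = - - 83.8951 95.4165 83.8951 95.4165 108.5200
tree:
21.7225
30.9302 13.5106
42.3749 20.8140 6.9112
52.5050 30.8535 11.7939 2.4503
61.4120 42.3749 19.5088 4.7657 0.3158
69.2434 52.5050 30.8535 9.2235 0.6573 0.0000
76.1293 61.4120 42.3749 17.7500 1.3680 0.0000 0.0000
82.1836 69.2434 52.5050 30.8535 2.8469 0.0000 0.0000 0.0000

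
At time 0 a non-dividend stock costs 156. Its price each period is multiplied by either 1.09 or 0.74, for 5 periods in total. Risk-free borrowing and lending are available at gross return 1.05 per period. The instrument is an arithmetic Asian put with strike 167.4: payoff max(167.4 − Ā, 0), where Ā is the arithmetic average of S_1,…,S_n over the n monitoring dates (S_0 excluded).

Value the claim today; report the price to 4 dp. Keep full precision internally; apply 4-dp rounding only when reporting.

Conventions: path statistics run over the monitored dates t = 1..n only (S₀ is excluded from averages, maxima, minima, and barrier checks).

With p* = (R−d)/(u−d) = 0.8857, sum probability × payoff across the paths and divide by R^5.
Enumerate all 2^5 = 32 price paths (U = up ×1.09, D = down ×0.74); each path with k up-moves has probability p*^k·(1−p*)^(5−k).
DDDDD: Ā=69.0952, payoff=98.3048, prob=0.000019
UDDDD: Ā=101.7754, payoff=65.6246, prob=0.000151
DUDDD: Ā=90.8554, payoff=76.5446, prob=0.000151
UUDDD: Ā=133.8275, payoff=33.5725, prob=0.001171
DDUDD: Ā=82.7746, payoff=84.6254, prob=0.000151
UDUDD: Ā=121.9247, payoff=45.4753, prob=0.001171
DUUDD: Ā=111.0047, payoff=56.3953, prob=0.001171
UUUDD: Ā=163.5070, payoff=3.8930, prob=0.009075
DDDUD: Ā=76.7948, payoff=90.6052, prob=0.000151
UDDUD: Ā=113.1167, payoff=54.2833, prob=0.001171
DUDUD: Ā=102.1967, payoff=65.2033, prob=0.001171
UUDUD: Ā=150.5329, payoff=16.8671, prob=0.009075
DDUUD: Ā=94.1159, payoff=73.2841, prob=0.001171
UDUUD: Ā=138.6301, payoff=28.7699, prob=0.009075
DUUUD: Ā=127.7101, payoff=39.6899, prob=0.009075
UUUUD: Ā=188.1136, payoff=0.0000, prob=0.070334
DDDDU: Ā=72.3698, payoff=95.0302, prob=0.000151
UDDDU: Ā=106.5987, payoff=60.8013, prob=0.001171
DUDDU: Ā=95.6787, payoff=71.7213, prob=0.001171
UUDDU: Ā=140.9321, payoff=26.4679, prob=0.009075
DDUDU: Ā=87.5979, payoff=79.8021, prob=0.001171
UDUDU: Ā=129.0293, payoff=38.3707, prob=0.009075
DUUDU: Ā=118.1093, payoff=49.2907, prob=0.009075
UUUDU: Ā=173.9719, payoff=0.0000, prob=0.070334
DDDUU: Ā=81.6181, payoff=85.7819, prob=0.001171
UDDUU: Ā=120.2213, payoff=47.1787, prob=0.009075
DUDUU: Ā=109.3013, payoff=58.0987, prob=0.009075
UUDUU: Ā=160.9978, payoff=6.4022, prob=0.070334
DDUUU: Ā=101.2205, payoff=66.1795, prob=0.009075
UDUUU: Ā=149.0950, payoff=18.3050, prob=0.070334
DUUUU: Ā=138.1750, payoff=29.2250, prob=0.070334
UUUUU: Ā=203.5280, payoff=0.0000, prob=0.545090
Price = Σ prob·payoff / R^5 = 7.992452 / 1.276282 = 6.2623

price = 6.2623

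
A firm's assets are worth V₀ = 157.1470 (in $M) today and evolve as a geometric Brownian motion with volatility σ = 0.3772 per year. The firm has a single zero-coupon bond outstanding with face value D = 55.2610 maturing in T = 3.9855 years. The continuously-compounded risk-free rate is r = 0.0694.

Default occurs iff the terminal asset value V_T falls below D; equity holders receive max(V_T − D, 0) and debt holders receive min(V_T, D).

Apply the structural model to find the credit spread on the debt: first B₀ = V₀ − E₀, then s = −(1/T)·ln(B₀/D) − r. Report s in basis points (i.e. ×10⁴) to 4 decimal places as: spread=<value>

spread=55.9892

Work the structural quantities from V₀ = 157.1470 against face 55.2610:
d₁ = [ln(V₀/D) + (r + σ²/2)T] / (σ√T)
   = [ln(157.1470/55.2610) + (0.0694 + 0.5·0.3772²)·3.9855] / (0.3772·√3.9855)
   = [1.045114 + 0.560122] / 0.753031 = 2.131699
d₂ = d₁ − σ√T = 2.131699 − 0.753031 = 1.378667
N(d₁) = 0.983484,  N(d₂) = 0.916001,  e^(−rT) = 0.758363
E₀ = V₀·N(d₁) − D·e^(−rT)·N(d₂)
   = 157.1470·0.983484 − 55.2610·0.758363·0.916001 = 116.163922
B₀ = V₀ − E₀ = 157.1470 − 116.163922 = 40.983078
spread = −(1/T)·ln(B₀/D) − r = −(1/3.9855)·ln(40.983078/55.2610) − 0.0694 = 0.00559892
in basis points: 0.00559892 × 10⁴ = 55.9892 bp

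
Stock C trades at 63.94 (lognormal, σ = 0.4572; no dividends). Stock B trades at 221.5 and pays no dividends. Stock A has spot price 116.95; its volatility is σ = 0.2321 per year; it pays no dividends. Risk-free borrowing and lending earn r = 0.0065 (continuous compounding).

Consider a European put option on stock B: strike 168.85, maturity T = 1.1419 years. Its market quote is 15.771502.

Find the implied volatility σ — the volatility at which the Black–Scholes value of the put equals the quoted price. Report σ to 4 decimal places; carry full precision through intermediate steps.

At σ = 0.4481 the Black–Scholes value reproduces the quote:
σ√T = 0.4481·√1.1419 = 0.478838
d₁ = (ln(S/K) + (r+σ²/2)T) / (σ√T) = (ln(221.5/168.85) + (0.0065+0.4481²/2)·1.1419) / 0.478838 = (0.271412 + 0.122065) / 0.478838 = 0.821733
d₂ = d₁ − σ√T = 0.821733 − 0.478838 = 0.342895
e^{−rT} = 0.992605
N(−d₁) = 0.205614,  N(−d₂) = 0.365839
V = K·e^{−rT}·N(−d₂) − S·N(−d₁) = 61.315102 − 45.543600 = 15.771502 (the observed quote) — the price is monotone increasing in volatility, hence this σ is the only solution

sigma = 0.4481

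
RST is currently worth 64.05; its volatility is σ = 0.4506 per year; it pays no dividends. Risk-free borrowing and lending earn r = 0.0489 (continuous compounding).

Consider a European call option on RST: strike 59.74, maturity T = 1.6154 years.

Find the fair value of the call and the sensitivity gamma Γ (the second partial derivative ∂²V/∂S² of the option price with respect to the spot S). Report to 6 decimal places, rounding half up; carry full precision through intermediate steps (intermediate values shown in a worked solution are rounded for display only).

σ√T = 0.4506·√1.6154 = 0.572705
d₁ = (ln(S/K) + (r+σ²/2)T) / (σ√T) = (ln(64.05/59.74) + (0.0489+0.4506²/2)·1.6154) / 0.572705 = (0.069662 + 0.242989) / 0.572705 = 0.545919
d₂ = d₁ − σ√T = 0.545919 − 0.572705 = -0.026786
e^{−rT} = 0.924046
N(d₁) = 0.707439,  N(d₂) = 0.489315
Call price V = S·N(d₁) − K·e^{−rT}·N(d₂) = 45.311490 − 27.011439 = 18.300051
φ(d₁) = (1/√(2π))·e^{−d₁²/2} = 0.343712
Γ = φ(d₁) / (S·σ·√T) = 0.009370

price = 18.300051
Γ = 0.009370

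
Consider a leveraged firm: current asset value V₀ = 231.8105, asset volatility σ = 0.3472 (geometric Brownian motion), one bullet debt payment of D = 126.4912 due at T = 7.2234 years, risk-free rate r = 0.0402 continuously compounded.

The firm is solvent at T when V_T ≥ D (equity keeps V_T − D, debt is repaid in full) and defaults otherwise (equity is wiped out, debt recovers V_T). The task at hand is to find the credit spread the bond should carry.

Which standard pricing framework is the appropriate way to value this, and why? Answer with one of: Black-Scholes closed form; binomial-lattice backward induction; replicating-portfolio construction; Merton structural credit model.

Key observation: assets follow a GBM and default happens iff V_T < 126.4912; valuing claims on that split (equity as a call, risky debt as the residual) is the structural model's definition.

framework: Merton structural credit model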